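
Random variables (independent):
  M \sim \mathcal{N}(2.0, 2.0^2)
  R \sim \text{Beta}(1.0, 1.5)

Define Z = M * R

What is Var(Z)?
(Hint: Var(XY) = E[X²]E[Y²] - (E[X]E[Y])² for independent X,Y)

Var(XY) = E[X²]E[Y²] - (E[X]E[Y])²
E[M] = 2, Var(M) = 4
E[R] = 0.4, Var(R) = 0.068571429
E[M²] = 4 + 2² = 8
E[R²] = 0.068571429 + 0.4² = 0.22857143
Var(Z) = 8*0.22857143 - (2*0.4)²
= 1.8285714 - 0.64 = 1.1885714

1.1885714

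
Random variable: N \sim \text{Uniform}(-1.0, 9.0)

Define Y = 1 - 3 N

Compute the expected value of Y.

For Y = -3N + 1:
E[Y] = -3 * E[N] + 1
E[N] = (-1 + 9)/2 = 4
E[Y] = -3 * 4 + 1 = -11

-11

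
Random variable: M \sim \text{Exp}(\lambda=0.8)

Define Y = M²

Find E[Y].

E[M²] = Var(M) + (E[M])² = 1.5625 + 1.5625 = 3.125

3.125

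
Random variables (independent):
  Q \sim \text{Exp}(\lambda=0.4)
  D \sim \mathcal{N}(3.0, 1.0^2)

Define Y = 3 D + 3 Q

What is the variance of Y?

For independent RVs: Var(aX + bY) = a²Var(X) + b²Var(Y)
Var(Q) = 6.25
Var(D) = 1
Var(Y) = 3²*6.25 + 3²*1
= 9*6.25 + 9*1 = 65.25

65.25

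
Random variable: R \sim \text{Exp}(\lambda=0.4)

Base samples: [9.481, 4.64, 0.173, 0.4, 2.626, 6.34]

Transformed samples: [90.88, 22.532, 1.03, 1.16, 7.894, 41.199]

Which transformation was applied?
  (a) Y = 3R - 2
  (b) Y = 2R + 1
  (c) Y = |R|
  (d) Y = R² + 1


Checking option (d) Y = R² + 1:
  R = 9.481 -> Y = 90.88 ✓
  R = 4.64 -> Y = 22.532 ✓
  R = 0.173 -> Y = 1.03 ✓
All samples match this transformation.

(d) R² + 1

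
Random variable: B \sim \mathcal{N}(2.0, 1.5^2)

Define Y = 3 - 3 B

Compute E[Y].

For Y = -3B + 3:
E[Y] = -3 * E[B] + 3
E[B] = 2.0 = 2
E[Y] = -3 * 2 + 3 = -3

-3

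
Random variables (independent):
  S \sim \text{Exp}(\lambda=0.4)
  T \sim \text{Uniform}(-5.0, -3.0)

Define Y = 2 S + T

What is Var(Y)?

For independent RVs: Var(aX + bY) = a²Var(X) + b²Var(Y)
Var(S) = 6.25
Var(T) = 0.33333333
Var(Y) = 2²*6.25 + 1²*0.33333333
= 4*6.25 + 1*0.33333333 = 25.333333

25.333333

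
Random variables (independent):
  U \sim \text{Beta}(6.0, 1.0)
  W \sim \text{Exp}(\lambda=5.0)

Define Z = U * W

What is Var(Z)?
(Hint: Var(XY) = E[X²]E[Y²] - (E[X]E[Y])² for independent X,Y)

Var(XY) = E[X²]E[Y²] - (E[X]E[Y])²
E[U] = 0.85714286, Var(U) = 0.015306122
E[W] = 0.2, Var(W) = 0.04
E[U²] = 0.015306122 + 0.85714286² = 0.75
E[W²] = 0.04 + 0.2² = 0.08
Var(Z) = 0.75*0.08 - (0.85714286*0.2)²
= 0.06 - 0.029387755 = 0.030612245

0.030612245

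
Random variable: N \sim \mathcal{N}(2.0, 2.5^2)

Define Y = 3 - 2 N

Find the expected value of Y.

For Y = -2N + 3:
E[Y] = -2 * E[N] + 3
E[N] = 2.0 = 2
E[Y] = -2 * 2 + 3 = -1

-1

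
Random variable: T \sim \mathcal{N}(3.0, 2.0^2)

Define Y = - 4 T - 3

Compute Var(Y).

For Y = aT + b: Var(Y) = a² * Var(T)
Var(T) = 2.0^2 = 4
Var(Y) = (-4)² * 4 = 16 * 4 = 64

64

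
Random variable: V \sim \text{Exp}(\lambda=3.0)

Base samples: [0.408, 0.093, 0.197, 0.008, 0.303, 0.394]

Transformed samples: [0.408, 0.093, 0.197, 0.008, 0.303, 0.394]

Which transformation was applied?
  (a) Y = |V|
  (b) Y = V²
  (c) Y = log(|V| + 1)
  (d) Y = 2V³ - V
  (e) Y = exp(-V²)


Checking option (a) Y = |V|:
  V = 0.408 -> Y = 0.408 ✓
  V = 0.093 -> Y = 0.093 ✓
  V = 0.197 -> Y = 0.197 ✓
All samples match this transformation.

(a) |V|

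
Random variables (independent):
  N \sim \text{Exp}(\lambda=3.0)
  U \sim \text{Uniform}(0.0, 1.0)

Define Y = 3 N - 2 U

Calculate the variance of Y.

For independent RVs: Var(aX + bY) = a²Var(X) + b²Var(Y)
Var(N) = 0.11111111
Var(U) = 0.083333333
Var(Y) = 3²*0.11111111 + (-2)²*0.083333333
= 9*0.11111111 + 4*0.083333333 = 1.3333333

1.3333333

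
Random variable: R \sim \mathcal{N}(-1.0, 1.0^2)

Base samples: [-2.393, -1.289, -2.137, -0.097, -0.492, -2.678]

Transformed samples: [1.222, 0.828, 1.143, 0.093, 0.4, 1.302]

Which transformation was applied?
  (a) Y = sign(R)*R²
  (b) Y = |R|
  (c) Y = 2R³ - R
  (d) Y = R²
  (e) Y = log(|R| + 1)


Checking option (e) Y = log(|R| + 1):
  R = -2.393 -> Y = 1.222 ✓
  R = -1.289 -> Y = 0.828 ✓
  R = -2.137 -> Y = 1.143 ✓
All samples match this transformation.

(e) log(|R| + 1)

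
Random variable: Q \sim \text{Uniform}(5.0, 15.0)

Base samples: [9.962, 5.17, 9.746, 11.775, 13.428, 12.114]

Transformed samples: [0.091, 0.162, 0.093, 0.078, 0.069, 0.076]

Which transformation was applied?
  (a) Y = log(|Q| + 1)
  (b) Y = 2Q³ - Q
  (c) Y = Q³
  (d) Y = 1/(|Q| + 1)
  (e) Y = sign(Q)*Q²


Checking option (d) Y = 1/(|Q| + 1):
  Q = 9.962 -> Y = 0.091 ✓
  Q = 5.17 -> Y = 0.162 ✓
  Q = 9.746 -> Y = 0.093 ✓
All samples match this transformation.

(d) 1/(|Q| + 1)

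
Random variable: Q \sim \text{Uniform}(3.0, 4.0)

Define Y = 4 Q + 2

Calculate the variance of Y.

For Y = aQ + b: Var(Y) = a² * Var(Q)
Var(Q) = (4 - 3)^2/12 = 0.083333333
Var(Y) = 4² * 0.083333333 = 16 * 0.083333333 = 1.3333333

1.3333333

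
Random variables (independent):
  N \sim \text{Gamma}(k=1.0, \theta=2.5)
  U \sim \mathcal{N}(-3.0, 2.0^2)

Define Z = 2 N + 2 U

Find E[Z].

E[Z] = 2*E[N] + 2*E[U]
E[N] = 2.5
E[U] = -3
E[Z] = 2*2.5 + 2*(-3) = -1

-1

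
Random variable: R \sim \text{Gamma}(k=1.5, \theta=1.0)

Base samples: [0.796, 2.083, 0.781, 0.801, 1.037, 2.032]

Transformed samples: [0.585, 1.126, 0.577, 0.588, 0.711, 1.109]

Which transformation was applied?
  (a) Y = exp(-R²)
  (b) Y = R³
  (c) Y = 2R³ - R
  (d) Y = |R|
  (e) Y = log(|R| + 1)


Checking option (e) Y = log(|R| + 1):
  R = 0.796 -> Y = 0.585 ✓
  R = 2.083 -> Y = 1.126 ✓
  R = 0.781 -> Y = 0.577 ✓
All samples match this transformation.

(e) log(|R| + 1)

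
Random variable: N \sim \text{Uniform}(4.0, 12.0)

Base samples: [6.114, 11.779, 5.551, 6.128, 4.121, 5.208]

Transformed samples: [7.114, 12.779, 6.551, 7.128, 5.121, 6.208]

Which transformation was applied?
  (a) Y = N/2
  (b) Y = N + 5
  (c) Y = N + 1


Checking option (c) Y = N + 1:
  N = 6.114 -> Y = 7.114 ✓
  N = 11.779 -> Y = 12.779 ✓
  N = 5.551 -> Y = 6.551 ✓
All samples match this transformation.

(c) N + 1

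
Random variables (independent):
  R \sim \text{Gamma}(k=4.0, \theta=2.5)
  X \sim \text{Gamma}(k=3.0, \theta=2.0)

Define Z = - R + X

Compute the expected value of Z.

E[Z] = -1*E[R] + 1*E[X]
E[R] = 10
E[X] = 6
E[Z] = -1*10 + 1*6 = -4

-4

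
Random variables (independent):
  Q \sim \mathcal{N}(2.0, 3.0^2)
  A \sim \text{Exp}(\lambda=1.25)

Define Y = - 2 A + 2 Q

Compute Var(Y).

For independent RVs: Var(aX + bY) = a²Var(X) + b²Var(Y)
Var(Q) = 9
Var(A) = 0.64
Var(Y) = 2²*9 + (-2)²*0.64
= 4*9 + 4*0.64 = 38.56

38.56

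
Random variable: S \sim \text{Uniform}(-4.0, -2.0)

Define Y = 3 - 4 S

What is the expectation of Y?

For Y = -4S + 3:
E[Y] = -4 * E[S] + 3
E[S] = (-4 - 2)/2 = -3
E[Y] = -4 * (-3) + 3 = 15

15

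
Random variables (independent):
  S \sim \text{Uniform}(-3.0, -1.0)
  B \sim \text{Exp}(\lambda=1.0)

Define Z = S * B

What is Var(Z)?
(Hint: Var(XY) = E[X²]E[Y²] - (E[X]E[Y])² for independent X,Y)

Var(XY) = E[X²]E[Y²] - (E[X]E[Y])²
E[S] = -2, Var(S) = 0.33333333
E[B] = 1, Var(B) = 1
E[S²] = 0.33333333 + (-2)² = 4.3333333
E[B²] = 1 + 1² = 2
Var(Z) = 4.3333333*2 - (-2*1)²
= 8.6666667 - 4 = 4.6666667

4.6666667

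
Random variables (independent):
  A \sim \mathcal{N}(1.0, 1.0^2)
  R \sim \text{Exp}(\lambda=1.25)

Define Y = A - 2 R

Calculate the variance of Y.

For independent RVs: Var(aX + bY) = a²Var(X) + b²Var(Y)
Var(A) = 1
Var(R) = 0.64
Var(Y) = 1²*1 + (-2)²*0.64
= 1*1 + 4*0.64 = 3.56

3.56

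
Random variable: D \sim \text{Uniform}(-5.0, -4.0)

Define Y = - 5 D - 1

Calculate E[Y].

For Y = -5D - 1:
E[Y] = -5 * E[D] - 1
E[D] = (-5 - 4)/2 = -4.5
E[Y] = -5 * (-4.5) - 1 = 21.5

21.5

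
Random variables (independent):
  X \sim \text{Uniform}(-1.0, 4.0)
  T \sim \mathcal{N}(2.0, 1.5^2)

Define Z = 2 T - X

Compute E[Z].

E[Z] = -1*E[X] + 2*E[T]
E[X] = 1.5
E[T] = 2
E[Z] = -1*1.5 + 2*2 = 2.5

2.5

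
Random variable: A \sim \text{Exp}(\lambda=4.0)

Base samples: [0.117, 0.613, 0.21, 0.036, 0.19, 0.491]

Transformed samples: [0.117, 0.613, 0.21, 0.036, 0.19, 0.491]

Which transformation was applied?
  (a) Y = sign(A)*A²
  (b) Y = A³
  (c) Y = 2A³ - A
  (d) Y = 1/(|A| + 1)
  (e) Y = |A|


Checking option (e) Y = |A|:
  A = 0.117 -> Y = 0.117 ✓
  A = 0.613 -> Y = 0.613 ✓
  A = 0.21 -> Y = 0.21 ✓
All samples match this transformation.

(e) |A|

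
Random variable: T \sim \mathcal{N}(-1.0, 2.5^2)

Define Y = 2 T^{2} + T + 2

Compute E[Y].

E[Y] = 2*E[T²] + 1*E[T] + 2
E[T] = -1
E[T²] = Var(T) + (E[T])² = 6.25 + 1 = 7.25
E[Y] = 2*7.25 + 1*(-1) + 2 = 15.5

15.5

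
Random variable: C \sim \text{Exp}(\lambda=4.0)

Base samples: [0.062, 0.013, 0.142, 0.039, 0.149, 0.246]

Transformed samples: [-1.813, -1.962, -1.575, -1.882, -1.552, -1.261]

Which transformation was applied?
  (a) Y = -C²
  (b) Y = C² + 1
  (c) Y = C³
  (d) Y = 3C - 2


Checking option (d) Y = 3C - 2:
  C = 0.062 -> Y = -1.813 ✓
  C = 0.013 -> Y = -1.962 ✓
  C = 0.142 -> Y = -1.575 ✓
All samples match this transformation.

(d) 3C - 2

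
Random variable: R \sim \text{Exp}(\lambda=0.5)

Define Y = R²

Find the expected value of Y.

Using E[X²] = Var(X) + (E[X])²:
E[R] = 2
Var(R) = 1/0.5^2 = 4
E[R²] = 4 + 2² = 4 + 4 = 8

8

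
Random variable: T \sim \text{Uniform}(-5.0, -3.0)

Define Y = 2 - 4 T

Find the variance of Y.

For Y = aT + b: Var(Y) = a² * Var(T)
Var(T) = (-3 + 5)^2/12 = 0.33333333
Var(Y) = (-4)² * 0.33333333 = 16 * 0.33333333 = 5.3333333

5.3333333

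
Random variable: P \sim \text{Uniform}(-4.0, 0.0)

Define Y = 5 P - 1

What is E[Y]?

For Y = 5P - 1:
E[Y] = 5 * E[P] - 1
E[P] = (-4 + 0)/2 = -2
E[Y] = 5 * (-2) - 1 = -11

-11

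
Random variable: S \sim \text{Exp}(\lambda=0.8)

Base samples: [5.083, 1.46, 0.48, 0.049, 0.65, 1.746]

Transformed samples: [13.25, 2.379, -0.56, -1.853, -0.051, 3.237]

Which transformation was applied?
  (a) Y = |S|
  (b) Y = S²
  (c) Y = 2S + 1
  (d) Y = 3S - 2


Checking option (d) Y = 3S - 2:
  S = 5.083 -> Y = 13.25 ✓
  S = 1.46 -> Y = 2.379 ✓
  S = 0.48 -> Y = -0.56 ✓
All samples match this transformation.

(d) 3S - 2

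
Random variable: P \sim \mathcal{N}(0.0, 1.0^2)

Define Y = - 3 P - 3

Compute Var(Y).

For Y = aP + b: Var(Y) = a² * Var(P)
Var(P) = 1.0^2 = 1
Var(Y) = (-3)² * 1 = 9 * 1 = 9

9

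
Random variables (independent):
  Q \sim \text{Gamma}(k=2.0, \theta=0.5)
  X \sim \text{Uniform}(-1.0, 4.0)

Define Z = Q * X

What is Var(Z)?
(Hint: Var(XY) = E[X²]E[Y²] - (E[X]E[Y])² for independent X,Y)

Var(XY) = E[X²]E[Y²] - (E[X]E[Y])²
E[Q] = 1, Var(Q) = 0.5
E[X] = 1.5, Var(X) = 2.0833333
E[Q²] = 0.5 + 1² = 1.5
E[X²] = 2.0833333 + 1.5² = 4.3333333
Var(Z) = 1.5*4.3333333 - (1*1.5)²
= 6.5 - 2.25 = 4.25

4.25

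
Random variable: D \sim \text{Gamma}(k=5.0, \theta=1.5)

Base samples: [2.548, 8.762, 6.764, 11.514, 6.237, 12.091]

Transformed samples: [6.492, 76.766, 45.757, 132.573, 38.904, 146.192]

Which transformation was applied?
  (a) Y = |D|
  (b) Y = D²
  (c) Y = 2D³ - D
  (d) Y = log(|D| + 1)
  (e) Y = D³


Checking option (b) Y = D²:
  D = 2.548 -> Y = 6.492 ✓
  D = 8.762 -> Y = 76.766 ✓
  D = 6.764 -> Y = 45.757 ✓
All samples match this transformation.

(b) D²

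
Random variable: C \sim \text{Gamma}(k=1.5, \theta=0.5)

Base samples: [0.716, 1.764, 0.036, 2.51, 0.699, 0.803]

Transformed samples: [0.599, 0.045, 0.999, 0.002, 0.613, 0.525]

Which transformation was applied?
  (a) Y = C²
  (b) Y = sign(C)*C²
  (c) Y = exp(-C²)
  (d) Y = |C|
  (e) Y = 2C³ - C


Checking option (c) Y = exp(-C²):
  C = 0.716 -> Y = 0.599 ✓
  C = 1.764 -> Y = 0.045 ✓
  C = 0.036 -> Y = 0.999 ✓
All samples match this transformation.

(c) exp(-C²)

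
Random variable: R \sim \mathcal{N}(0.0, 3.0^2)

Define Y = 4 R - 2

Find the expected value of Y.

For Y = 4R - 2:
E[Y] = 4 * E[R] - 2
E[R] = 0.0 = 0
E[Y] = 4 * 0 - 2 = -2

-2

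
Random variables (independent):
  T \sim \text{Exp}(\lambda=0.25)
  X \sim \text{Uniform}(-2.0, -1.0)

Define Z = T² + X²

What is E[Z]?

E[Z] = E[T²] + E[X²]
E[T²] = Var(T) + E[T]² = 16 + 16 = 32
E[X²] = Var(X) + E[X]² = 0.083333333 + 2.25 = 2.3333333
E[Z] = 32 + 2.3333333 = 34.333333

34.333333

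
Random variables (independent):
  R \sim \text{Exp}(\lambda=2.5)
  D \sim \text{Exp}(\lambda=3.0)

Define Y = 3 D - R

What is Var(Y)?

For independent RVs: Var(aX + bY) = a²Var(X) + b²Var(Y)
Var(R) = 0.16
Var(D) = 0.11111111
Var(Y) = (-1)²*0.16 + 3²*0.11111111
= 1*0.16 + 9*0.11111111 = 1.16

1.16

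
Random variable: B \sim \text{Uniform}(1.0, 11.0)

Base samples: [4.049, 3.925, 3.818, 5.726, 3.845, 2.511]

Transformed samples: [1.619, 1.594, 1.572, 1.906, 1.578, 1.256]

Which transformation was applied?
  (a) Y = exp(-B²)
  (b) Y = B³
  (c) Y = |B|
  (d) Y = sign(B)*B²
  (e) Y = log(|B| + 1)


Checking option (e) Y = log(|B| + 1):
  B = 4.049 -> Y = 1.619 ✓
  B = 3.925 -> Y = 1.594 ✓
  B = 3.818 -> Y = 1.572 ✓
All samples match this transformation.

(e) log(|B| + 1)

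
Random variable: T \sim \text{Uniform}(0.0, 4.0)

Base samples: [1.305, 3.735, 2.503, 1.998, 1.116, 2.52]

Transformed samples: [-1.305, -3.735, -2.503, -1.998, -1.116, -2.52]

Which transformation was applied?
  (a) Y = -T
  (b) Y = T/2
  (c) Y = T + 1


Checking option (a) Y = -T:
  T = 1.305 -> Y = -1.305 ✓
  T = 3.735 -> Y = -3.735 ✓
  T = 2.503 -> Y = -2.503 ✓
All samples match this transformation.

(a) -T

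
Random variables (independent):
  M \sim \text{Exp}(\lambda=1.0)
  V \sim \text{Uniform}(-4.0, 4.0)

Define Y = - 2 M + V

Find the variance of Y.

For independent RVs: Var(aX + bY) = a²Var(X) + b²Var(Y)
Var(M) = 1
Var(V) = 5.3333333
Var(Y) = (-2)²*1 + 1²*5.3333333
= 4*1 + 1*5.3333333 = 9.3333333

9.3333333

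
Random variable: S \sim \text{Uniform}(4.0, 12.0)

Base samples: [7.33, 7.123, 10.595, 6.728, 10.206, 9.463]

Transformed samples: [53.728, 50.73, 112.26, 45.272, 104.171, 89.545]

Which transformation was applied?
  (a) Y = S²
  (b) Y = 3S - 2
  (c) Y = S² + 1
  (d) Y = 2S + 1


Checking option (a) Y = S²:
  S = 7.33 -> Y = 53.728 ✓
  S = 7.123 -> Y = 50.73 ✓
  S = 10.595 -> Y = 112.26 ✓
All samples match this transformation.

(a) S²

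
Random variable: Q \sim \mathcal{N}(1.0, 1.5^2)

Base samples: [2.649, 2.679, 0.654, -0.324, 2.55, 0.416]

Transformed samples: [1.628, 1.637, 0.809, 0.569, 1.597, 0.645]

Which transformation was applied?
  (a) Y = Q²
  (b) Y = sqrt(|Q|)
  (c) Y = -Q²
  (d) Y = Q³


Checking option (b) Y = sqrt(|Q|):
  Q = 2.649 -> Y = 1.628 ✓
  Q = 2.679 -> Y = 1.637 ✓
  Q = 0.654 -> Y = 0.809 ✓
All samples match this transformation.

(b) sqrt(|Q|)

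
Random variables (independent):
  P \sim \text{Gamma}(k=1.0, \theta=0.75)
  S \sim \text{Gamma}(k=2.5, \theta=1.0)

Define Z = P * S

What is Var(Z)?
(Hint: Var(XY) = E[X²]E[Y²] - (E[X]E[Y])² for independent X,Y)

Var(XY) = E[X²]E[Y²] - (E[X]E[Y])²
E[P] = 0.75, Var(P) = 0.5625
E[S] = 2.5, Var(S) = 2.5
E[P²] = 0.5625 + 0.75² = 1.125
E[S²] = 2.5 + 2.5² = 8.75
Var(Z) = 1.125*8.75 - (0.75*2.5)²
= 9.84375 - 3.515625 = 6.328125

6.328125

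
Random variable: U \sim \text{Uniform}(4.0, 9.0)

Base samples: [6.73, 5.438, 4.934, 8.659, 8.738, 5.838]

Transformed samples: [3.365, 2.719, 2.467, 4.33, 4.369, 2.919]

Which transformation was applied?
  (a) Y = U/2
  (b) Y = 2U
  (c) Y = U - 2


Checking option (a) Y = U/2:
  U = 6.73 -> Y = 3.365 ✓
  U = 5.438 -> Y = 2.719 ✓
  U = 4.934 -> Y = 2.467 ✓
All samples match this transformation.

(a) U/2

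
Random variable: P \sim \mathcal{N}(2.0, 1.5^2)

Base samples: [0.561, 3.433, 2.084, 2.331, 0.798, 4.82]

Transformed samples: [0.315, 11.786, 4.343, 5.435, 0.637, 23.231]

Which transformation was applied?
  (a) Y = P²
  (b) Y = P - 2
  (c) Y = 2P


Checking option (a) Y = P²:
  P = 0.561 -> Y = 0.315 ✓
  P = 3.433 -> Y = 11.786 ✓
  P = 2.084 -> Y = 4.343 ✓
All samples match this transformation.

(a) P²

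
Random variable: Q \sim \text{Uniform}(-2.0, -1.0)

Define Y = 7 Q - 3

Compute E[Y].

For Y = 7Q - 3:
E[Y] = 7 * E[Q] - 3
E[Q] = (-2 - 1)/2 = -1.5
E[Y] = 7 * (-1.5) - 3 = -13.5

-13.5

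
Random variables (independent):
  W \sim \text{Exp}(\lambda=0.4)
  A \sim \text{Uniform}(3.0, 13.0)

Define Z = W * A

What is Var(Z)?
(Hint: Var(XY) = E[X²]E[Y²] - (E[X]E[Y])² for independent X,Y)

Var(XY) = E[X²]E[Y²] - (E[X]E[Y])²
E[W] = 2.5, Var(W) = 6.25
E[A] = 8, Var(A) = 8.3333333
E[W²] = 6.25 + 2.5² = 12.5
E[A²] = 8.3333333 + 8² = 72.333333
Var(Z) = 12.5*72.333333 - (2.5*8)²
= 904.16667 - 400 = 504.16667

504.16667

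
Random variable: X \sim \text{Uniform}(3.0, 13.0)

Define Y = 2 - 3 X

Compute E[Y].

For Y = -3X + 2:
E[Y] = -3 * E[X] + 2
E[X] = (3 + 13)/2 = 8
E[Y] = -3 * 8 + 2 = -22

-22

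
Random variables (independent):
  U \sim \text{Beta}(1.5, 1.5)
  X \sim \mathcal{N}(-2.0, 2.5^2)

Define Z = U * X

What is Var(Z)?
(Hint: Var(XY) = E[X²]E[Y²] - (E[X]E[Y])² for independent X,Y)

Var(XY) = E[X²]E[Y²] - (E[X]E[Y])²
E[U] = 0.5, Var(U) = 0.0625
E[X] = -2, Var(X) = 6.25
E[U²] = 0.0625 + 0.5² = 0.3125
E[X²] = 6.25 + (-2)² = 10.25
Var(Z) = 0.3125*10.25 - (0.5*(-2))²
= 3.203125 - 1 = 2.203125

2.203125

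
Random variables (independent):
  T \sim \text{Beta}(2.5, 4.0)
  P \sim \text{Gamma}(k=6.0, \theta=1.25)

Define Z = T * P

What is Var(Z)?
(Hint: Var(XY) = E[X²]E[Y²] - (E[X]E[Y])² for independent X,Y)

Var(XY) = E[X²]E[Y²] - (E[X]E[Y])²
E[T] = 0.38461538, Var(T) = 0.031558185
E[P] = 7.5, Var(P) = 9.375
E[T²] = 0.031558185 + 0.38461538² = 0.17948718
E[P²] = 9.375 + 7.5² = 65.625
Var(Z) = 0.17948718*65.625 - (0.38461538*7.5)²
= 11.778846 - 8.3210059 = 3.4578402

3.4578402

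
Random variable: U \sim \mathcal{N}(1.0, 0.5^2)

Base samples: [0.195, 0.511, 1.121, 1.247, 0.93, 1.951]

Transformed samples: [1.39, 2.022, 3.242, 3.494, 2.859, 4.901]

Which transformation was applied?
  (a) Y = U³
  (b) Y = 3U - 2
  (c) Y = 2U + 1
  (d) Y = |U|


Checking option (c) Y = 2U + 1:
  U = 0.195 -> Y = 1.39 ✓
  U = 0.511 -> Y = 2.022 ✓
  U = 1.121 -> Y = 3.242 ✓
All samples match this transformation.

(c) 2U + 1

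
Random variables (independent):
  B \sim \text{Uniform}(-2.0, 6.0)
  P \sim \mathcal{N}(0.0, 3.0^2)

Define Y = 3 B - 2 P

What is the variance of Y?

For independent RVs: Var(aX + bY) = a²Var(X) + b²Var(Y)
Var(B) = 5.3333333
Var(P) = 9
Var(Y) = 3²*5.3333333 + (-2)²*9
= 9*5.3333333 + 4*9 = 84

84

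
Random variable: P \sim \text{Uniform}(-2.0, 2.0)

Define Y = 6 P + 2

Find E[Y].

For Y = 6P + 2:
E[Y] = 6 * E[P] + 2
E[P] = (-2 + 2)/2 = 0
E[Y] = 6 * 0 + 2 = 2

2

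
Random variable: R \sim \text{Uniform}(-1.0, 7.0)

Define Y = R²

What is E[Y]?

Using E[X²] = Var(X) + (E[X])²:
E[R] = 3
Var(R) = (7 + 1)^2/12 = 5.3333333
E[R²] = 5.3333333 + 3² = 5.3333333 + 9 = 14.333333

14.333333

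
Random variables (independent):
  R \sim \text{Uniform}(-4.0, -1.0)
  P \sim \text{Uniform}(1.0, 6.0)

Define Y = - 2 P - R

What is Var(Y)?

For independent RVs: Var(aX + bY) = a²Var(X) + b²Var(Y)
Var(R) = 0.75
Var(P) = 2.0833333
Var(Y) = (-1)²*0.75 + (-2)²*2.0833333
= 1*0.75 + 4*2.0833333 = 9.0833333

9.0833333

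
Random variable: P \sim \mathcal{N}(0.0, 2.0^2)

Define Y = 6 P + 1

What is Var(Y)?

For Y = aP + b: Var(Y) = a² * Var(P)
Var(P) = 2.0^2 = 4
Var(Y) = 6² * 4 = 36 * 4 = 144

144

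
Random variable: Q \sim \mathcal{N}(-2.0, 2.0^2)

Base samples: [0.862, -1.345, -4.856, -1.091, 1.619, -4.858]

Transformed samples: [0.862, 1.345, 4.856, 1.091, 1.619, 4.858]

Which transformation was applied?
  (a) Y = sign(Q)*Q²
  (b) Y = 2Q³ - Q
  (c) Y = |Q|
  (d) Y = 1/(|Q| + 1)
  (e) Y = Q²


Checking option (c) Y = |Q|:
  Q = 0.862 -> Y = 0.862 ✓
  Q = -1.345 -> Y = 1.345 ✓
  Q = -4.856 -> Y = 4.856 ✓
All samples match this transformation.

(c) |Q|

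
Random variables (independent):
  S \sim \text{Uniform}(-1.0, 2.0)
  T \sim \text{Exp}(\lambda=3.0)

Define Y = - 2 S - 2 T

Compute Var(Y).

For independent RVs: Var(aX + bY) = a²Var(X) + b²Var(Y)
Var(S) = 0.75
Var(T) = 0.11111111
Var(Y) = (-2)²*0.75 + (-2)²*0.11111111
= 4*0.75 + 4*0.11111111 = 3.4444444

3.4444444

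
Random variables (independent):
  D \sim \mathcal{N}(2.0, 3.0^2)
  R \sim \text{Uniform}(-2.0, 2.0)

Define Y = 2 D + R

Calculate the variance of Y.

For independent RVs: Var(aX + bY) = a²Var(X) + b²Var(Y)
Var(D) = 9
Var(R) = 1.3333333
Var(Y) = 2²*9 + 1²*1.3333333
= 4*9 + 1*1.3333333 = 37.333333

37.333333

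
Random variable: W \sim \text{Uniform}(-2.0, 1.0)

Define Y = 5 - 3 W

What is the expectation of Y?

For Y = -3W + 5:
E[Y] = -3 * E[W] + 5
E[W] = (-2 + 1)/2 = -0.5
E[Y] = -3 * (-0.5) + 5 = 6.5

6.5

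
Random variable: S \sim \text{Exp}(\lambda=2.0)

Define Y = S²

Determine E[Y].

E[S²] = Var(S) + (E[S])² = 0.25 + 0.25 = 0.5

0.5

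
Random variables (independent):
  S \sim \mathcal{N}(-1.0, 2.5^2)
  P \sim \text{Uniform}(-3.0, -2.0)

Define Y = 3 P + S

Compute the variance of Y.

For independent RVs: Var(aX + bY) = a²Var(X) + b²Var(Y)
Var(S) = 6.25
Var(P) = 0.083333333
Var(Y) = 1²*6.25 + 3²*0.083333333
= 1*6.25 + 9*0.083333333 = 7

7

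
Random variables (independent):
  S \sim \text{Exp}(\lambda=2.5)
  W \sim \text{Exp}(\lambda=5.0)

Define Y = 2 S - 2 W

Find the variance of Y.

For independent RVs: Var(aX + bY) = a²Var(X) + b²Var(Y)
Var(S) = 0.16
Var(W) = 0.04
Var(Y) = 2²*0.16 + (-2)²*0.04
= 4*0.16 + 4*0.04 = 0.8

0.8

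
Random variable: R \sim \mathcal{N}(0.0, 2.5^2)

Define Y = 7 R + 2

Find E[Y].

For Y = 7R + 2:
E[Y] = 7 * E[R] + 2
E[R] = 0.0 = 0
E[Y] = 7 * 0 + 2 = 2

2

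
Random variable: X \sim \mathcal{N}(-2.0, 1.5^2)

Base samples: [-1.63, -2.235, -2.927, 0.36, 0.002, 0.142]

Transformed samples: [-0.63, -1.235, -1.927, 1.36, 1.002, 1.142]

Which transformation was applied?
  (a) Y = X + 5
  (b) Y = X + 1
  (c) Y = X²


Checking option (b) Y = X + 1:
  X = -1.63 -> Y = -0.63 ✓
  X = -2.235 -> Y = -1.235 ✓
  X = -2.927 -> Y = -1.927 ✓
All samples match this transformation.

(b) X + 1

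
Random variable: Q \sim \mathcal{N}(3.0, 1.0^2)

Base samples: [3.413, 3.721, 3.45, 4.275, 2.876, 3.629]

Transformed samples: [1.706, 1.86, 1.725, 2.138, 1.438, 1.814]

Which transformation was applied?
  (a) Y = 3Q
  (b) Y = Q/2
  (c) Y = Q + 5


Checking option (b) Y = Q/2:
  Q = 3.413 -> Y = 1.706 ✓
  Q = 3.721 -> Y = 1.86 ✓
  Q = 3.45 -> Y = 1.725 ✓
All samples match this transformation.

(b) Q/2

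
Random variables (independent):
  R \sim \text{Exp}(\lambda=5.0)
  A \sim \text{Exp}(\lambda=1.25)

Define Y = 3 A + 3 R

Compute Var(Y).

For independent RVs: Var(aX + bY) = a²Var(X) + b²Var(Y)
Var(R) = 0.04
Var(A) = 0.64
Var(Y) = 3²*0.04 + 3²*0.64
= 9*0.04 + 9*0.64 = 6.12

6.12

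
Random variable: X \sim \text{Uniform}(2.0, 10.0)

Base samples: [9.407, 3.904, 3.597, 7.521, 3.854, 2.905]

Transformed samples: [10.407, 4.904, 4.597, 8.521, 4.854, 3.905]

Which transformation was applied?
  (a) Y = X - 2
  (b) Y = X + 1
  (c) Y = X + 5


Checking option (b) Y = X + 1:
  X = 9.407 -> Y = 10.407 ✓
  X = 3.904 -> Y = 4.904 ✓
  X = 3.597 -> Y = 4.597 ✓
All samples match this transformation.

(b) X + 1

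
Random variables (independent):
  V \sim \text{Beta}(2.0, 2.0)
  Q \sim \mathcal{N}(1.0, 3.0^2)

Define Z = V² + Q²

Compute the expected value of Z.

E[Z] = E[V²] + E[Q²]
E[V²] = Var(V) + E[V]² = 0.05 + 0.25 = 0.3
E[Q²] = Var(Q) + E[Q]² = 9 + 1 = 10
E[Z] = 0.3 + 10 = 10.3

10.3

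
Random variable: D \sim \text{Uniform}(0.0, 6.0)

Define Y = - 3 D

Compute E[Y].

For Y = -3D:
E[Y] = -3 * E[D]
E[D] = (0 + 6)/2 = 3
E[Y] = -3 * 3 = -9

-9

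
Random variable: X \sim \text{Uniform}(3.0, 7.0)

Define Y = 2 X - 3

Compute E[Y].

For Y = 2X - 3:
E[Y] = 2 * E[X] - 3
E[X] = (3 + 7)/2 = 5
E[Y] = 2 * 5 - 3 = 7

7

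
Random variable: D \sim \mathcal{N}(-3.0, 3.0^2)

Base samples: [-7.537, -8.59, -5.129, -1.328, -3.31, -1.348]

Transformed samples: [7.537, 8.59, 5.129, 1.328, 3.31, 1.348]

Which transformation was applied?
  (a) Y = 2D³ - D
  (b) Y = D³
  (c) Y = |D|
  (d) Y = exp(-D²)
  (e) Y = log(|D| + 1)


Checking option (c) Y = |D|:
  D = -7.537 -> Y = 7.537 ✓
  D = -8.59 -> Y = 8.59 ✓
  D = -5.129 -> Y = 5.129 ✓
All samples match this transformation.

(c) |D|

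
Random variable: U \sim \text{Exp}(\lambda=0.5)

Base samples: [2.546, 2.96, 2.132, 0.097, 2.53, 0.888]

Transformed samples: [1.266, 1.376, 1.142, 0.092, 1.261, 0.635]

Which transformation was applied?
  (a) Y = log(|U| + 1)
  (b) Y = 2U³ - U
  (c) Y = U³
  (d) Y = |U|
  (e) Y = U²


Checking option (a) Y = log(|U| + 1):
  U = 2.546 -> Y = 1.266 ✓
  U = 2.96 -> Y = 1.376 ✓
  U = 2.132 -> Y = 1.142 ✓
All samples match this transformation.

(a) log(|U| + 1)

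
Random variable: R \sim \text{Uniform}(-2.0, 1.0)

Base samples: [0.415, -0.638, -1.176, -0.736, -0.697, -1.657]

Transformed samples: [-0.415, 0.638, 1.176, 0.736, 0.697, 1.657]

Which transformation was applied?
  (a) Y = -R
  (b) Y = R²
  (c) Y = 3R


Checking option (a) Y = -R:
  R = 0.415 -> Y = -0.415 ✓
  R = -0.638 -> Y = 0.638 ✓
  R = -1.176 -> Y = 1.176 ✓
All samples match this transformation.

(a) -R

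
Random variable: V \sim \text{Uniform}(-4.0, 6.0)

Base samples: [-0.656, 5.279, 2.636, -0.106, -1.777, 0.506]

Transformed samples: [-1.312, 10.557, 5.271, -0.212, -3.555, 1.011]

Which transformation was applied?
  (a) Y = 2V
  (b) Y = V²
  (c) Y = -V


Checking option (a) Y = 2V:
  V = -0.656 -> Y = -1.312 ✓
  V = 5.279 -> Y = 10.557 ✓
  V = 2.636 -> Y = 5.271 ✓
All samples match this transformation.

(a) 2V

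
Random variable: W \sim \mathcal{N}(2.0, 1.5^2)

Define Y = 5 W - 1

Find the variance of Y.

For Y = aW + b: Var(Y) = a² * Var(W)
Var(W) = 1.5^2 = 2.25
Var(Y) = 5² * 2.25 = 25 * 2.25 = 56.25

56.25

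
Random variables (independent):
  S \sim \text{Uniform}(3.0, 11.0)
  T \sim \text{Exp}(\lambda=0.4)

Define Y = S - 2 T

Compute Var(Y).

For independent RVs: Var(aX + bY) = a²Var(X) + b²Var(Y)
Var(S) = 5.3333333
Var(T) = 6.25
Var(Y) = 1²*5.3333333 + (-2)²*6.25
= 1*5.3333333 + 4*6.25 = 30.333333

30.333333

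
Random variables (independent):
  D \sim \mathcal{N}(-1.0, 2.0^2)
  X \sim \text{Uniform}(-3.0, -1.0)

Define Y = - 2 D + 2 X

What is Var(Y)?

For independent RVs: Var(aX + bY) = a²Var(X) + b²Var(Y)
Var(D) = 4
Var(X) = 0.33333333
Var(Y) = (-2)²*4 + 2²*0.33333333
= 4*4 + 4*0.33333333 = 17.333333

17.333333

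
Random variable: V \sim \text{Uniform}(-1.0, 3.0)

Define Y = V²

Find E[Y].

Using E[X²] = Var(X) + (E[X])²:
E[V] = 1
Var(V) = (3 + 1)^2/12 = 1.3333333
E[V²] = 1.3333333 + 1² = 1.3333333 + 1 = 2.3333333

2.3333333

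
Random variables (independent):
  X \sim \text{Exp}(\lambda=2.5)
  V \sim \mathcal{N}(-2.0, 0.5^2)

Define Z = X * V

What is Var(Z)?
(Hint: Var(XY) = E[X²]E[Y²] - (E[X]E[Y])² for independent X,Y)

Var(XY) = E[X²]E[Y²] - (E[X]E[Y])²
E[X] = 0.4, Var(X) = 0.16
E[V] = -2, Var(V) = 0.25
E[X²] = 0.16 + 0.4² = 0.32
E[V²] = 0.25 + (-2)² = 4.25
Var(Z) = 0.32*4.25 - (0.4*(-2))²
= 1.36 - 0.64 = 0.72

0.72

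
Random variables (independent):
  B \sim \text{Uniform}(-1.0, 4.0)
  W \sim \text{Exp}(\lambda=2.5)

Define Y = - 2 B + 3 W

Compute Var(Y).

For independent RVs: Var(aX + bY) = a²Var(X) + b²Var(Y)
Var(B) = 2.0833333
Var(W) = 0.16
Var(Y) = (-2)²*2.0833333 + 3²*0.16
= 4*2.0833333 + 9*0.16 = 9.7733333

9.7733333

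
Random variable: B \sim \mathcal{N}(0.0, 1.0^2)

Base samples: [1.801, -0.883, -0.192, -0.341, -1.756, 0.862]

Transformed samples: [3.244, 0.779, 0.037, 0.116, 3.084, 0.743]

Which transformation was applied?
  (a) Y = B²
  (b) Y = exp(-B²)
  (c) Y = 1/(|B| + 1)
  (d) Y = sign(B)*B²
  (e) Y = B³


Checking option (a) Y = B²:
  B = 1.801 -> Y = 3.244 ✓
  B = -0.883 -> Y = 0.779 ✓
  B = -0.192 -> Y = 0.037 ✓
All samples match this transformation.

(a) B²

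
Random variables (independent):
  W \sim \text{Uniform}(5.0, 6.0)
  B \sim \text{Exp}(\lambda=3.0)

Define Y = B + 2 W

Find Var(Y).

For independent RVs: Var(aX + bY) = a²Var(X) + b²Var(Y)
Var(W) = 0.083333333
Var(B) = 0.11111111
Var(Y) = 2²*0.083333333 + 1²*0.11111111
= 4*0.083333333 + 1*0.11111111 = 0.44444444

0.44444444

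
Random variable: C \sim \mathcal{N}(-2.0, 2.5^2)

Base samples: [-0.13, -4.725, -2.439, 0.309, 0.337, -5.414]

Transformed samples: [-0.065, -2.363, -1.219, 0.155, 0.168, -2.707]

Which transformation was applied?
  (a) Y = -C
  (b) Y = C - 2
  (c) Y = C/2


Checking option (c) Y = C/2:
  C = -0.13 -> Y = -0.065 ✓
  C = -4.725 -> Y = -2.363 ✓
  C = -2.439 -> Y = -1.219 ✓
All samples match this transformation.

(c) C/2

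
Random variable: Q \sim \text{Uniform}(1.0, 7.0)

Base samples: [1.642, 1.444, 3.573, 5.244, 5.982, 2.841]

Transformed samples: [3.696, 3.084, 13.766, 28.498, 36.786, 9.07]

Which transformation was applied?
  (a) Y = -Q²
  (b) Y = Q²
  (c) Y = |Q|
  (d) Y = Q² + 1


Checking option (d) Y = Q² + 1:
  Q = 1.642 -> Y = 3.696 ✓
  Q = 1.444 -> Y = 3.084 ✓
  Q = 3.573 -> Y = 13.766 ✓
All samples match this transformation.

(d) Q² + 1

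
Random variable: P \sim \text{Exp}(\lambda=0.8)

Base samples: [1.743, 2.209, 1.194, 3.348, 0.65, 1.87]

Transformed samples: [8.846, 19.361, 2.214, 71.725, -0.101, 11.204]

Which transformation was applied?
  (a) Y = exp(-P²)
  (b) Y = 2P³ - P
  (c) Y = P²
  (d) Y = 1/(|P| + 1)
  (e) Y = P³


Checking option (b) Y = 2P³ - P:
  P = 1.743 -> Y = 8.846 ✓
  P = 2.209 -> Y = 19.361 ✓
  P = 1.194 -> Y = 2.214 ✓
All samples match this transformation.

(b) 2P³ - P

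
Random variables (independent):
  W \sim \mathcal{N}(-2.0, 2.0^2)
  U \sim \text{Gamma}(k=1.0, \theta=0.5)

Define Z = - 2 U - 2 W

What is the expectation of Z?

E[Z] = -2*E[W] - 2*E[U]
E[W] = -2
E[U] = 0.5
E[Z] = -2*(-2) - 2*0.5 = 3

3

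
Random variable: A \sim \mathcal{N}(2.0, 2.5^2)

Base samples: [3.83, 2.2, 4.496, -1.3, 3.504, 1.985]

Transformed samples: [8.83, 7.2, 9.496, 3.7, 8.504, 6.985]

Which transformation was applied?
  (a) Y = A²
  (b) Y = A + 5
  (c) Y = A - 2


Checking option (b) Y = A + 5:
  A = 3.83 -> Y = 8.83 ✓
  A = 2.2 -> Y = 7.2 ✓
  A = 4.496 -> Y = 9.496 ✓
All samples match this transformation.

(b) A + 5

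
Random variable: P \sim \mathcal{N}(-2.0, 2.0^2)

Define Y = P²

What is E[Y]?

Using E[X²] = Var(X) + (E[X])²:
E[P] = -2
Var(P) = 2.0^2 = 4
E[P²] = 4 + (-2)² = 4 + 4 = 8

8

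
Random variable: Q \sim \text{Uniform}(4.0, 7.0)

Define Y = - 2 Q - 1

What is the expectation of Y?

For Y = -2Q - 1:
E[Y] = -2 * E[Q] - 1
E[Q] = (4 + 7)/2 = 5.5
E[Y] = -2 * 5.5 - 1 = -12

-12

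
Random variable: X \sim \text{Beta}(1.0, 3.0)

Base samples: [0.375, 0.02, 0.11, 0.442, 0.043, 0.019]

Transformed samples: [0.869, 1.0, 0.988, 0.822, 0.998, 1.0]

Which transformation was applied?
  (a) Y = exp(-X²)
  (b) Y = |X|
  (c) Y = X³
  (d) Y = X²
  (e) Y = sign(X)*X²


Checking option (a) Y = exp(-X²):
  X = 0.375 -> Y = 0.869 ✓
  X = 0.02 -> Y = 1.0 ✓
  X = 0.11 -> Y = 0.988 ✓
All samples match this transformation.

(a) exp(-X²)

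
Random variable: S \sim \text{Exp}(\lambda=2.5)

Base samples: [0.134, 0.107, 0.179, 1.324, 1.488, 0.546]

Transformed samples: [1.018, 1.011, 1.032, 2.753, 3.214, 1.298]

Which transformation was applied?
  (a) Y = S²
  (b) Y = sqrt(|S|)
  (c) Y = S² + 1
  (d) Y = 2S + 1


Checking option (c) Y = S² + 1:
  S = 0.134 -> Y = 1.018 ✓
  S = 0.107 -> Y = 1.011 ✓
  S = 0.179 -> Y = 1.032 ✓
All samples match this transformation.

(c) S² + 1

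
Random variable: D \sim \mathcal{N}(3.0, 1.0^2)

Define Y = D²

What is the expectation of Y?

Using E[X²] = Var(X) + (E[X])²:
E[D] = 3
Var(D) = 1.0^2 = 1
E[D²] = 1 + 3² = 1 + 9 = 10

10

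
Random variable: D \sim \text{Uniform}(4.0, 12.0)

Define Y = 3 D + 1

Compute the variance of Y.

For Y = aD + b: Var(Y) = a² * Var(D)
Var(D) = (12 - 4)^2/12 = 5.3333333
Var(Y) = 3² * 5.3333333 = 9 * 5.3333333 = 48

48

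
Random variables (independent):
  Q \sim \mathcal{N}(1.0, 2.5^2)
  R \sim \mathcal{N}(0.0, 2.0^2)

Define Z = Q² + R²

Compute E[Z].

E[Z] = E[Q²] + E[R²]
E[Q²] = Var(Q) + E[Q]² = 6.25 + 1 = 7.25
E[R²] = Var(R) + E[R]² = 4 + 0 = 4
E[Z] = 7.25 + 4 = 11.25

11.25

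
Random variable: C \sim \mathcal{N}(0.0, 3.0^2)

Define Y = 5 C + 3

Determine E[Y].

For Y = 5C + 3:
E[Y] = 5 * E[C] + 3
E[C] = 0.0 = 0
E[Y] = 5 * 0 + 3 = 3

3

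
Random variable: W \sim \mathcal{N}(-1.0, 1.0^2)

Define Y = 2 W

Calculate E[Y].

For Y = 2W:
E[Y] = 2 * E[W]
E[W] = -1.0 = -1
E[Y] = 2 * (-1) = -2

-2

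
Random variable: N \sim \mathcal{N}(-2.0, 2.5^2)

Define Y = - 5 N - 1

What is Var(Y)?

For Y = aN + b: Var(Y) = a² * Var(N)
Var(N) = 2.5^2 = 6.25
Var(Y) = (-5)² * 6.25 = 25 * 6.25 = 156.25

156.25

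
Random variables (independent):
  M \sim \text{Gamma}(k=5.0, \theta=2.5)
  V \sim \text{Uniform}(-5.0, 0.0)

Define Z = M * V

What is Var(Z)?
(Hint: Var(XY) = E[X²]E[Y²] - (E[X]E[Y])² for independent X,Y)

Var(XY) = E[X²]E[Y²] - (E[X]E[Y])²
E[M] = 12.5, Var(M) = 31.25
E[V] = -2.5, Var(V) = 2.0833333
E[M²] = 31.25 + 12.5² = 187.5
E[V²] = 2.0833333 + (-2.5)² = 8.3333333
Var(Z) = 187.5*8.3333333 - (12.5*(-2.5))²
= 1562.5 - 976.5625 = 585.9375

585.9375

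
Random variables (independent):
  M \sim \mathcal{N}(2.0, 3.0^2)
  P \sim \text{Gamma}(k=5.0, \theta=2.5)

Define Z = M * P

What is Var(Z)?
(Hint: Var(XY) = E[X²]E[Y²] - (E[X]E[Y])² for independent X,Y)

Var(XY) = E[X²]E[Y²] - (E[X]E[Y])²
E[M] = 2, Var(M) = 9
E[P] = 12.5, Var(P) = 31.25
E[M²] = 9 + 2² = 13
E[P²] = 31.25 + 12.5² = 187.5
Var(Z) = 13*187.5 - (2*12.5)²
= 2437.5 - 625 = 1812.5

1812.5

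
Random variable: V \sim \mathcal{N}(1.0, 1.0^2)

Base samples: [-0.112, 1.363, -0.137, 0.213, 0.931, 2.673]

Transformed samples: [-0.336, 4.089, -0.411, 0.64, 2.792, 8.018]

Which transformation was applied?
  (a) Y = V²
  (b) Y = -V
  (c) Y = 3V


Checking option (c) Y = 3V:
  V = -0.112 -> Y = -0.336 ✓
  V = 1.363 -> Y = 4.089 ✓
  V = -0.137 -> Y = -0.411 ✓
All samples match this transformation.

(c) 3V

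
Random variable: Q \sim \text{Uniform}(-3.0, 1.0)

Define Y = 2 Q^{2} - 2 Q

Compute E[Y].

E[Y] = 2*E[Q²] - 2*E[Q]
E[Q] = -1
E[Q²] = Var(Q) + (E[Q])² = 1.3333333 + 1 = 2.3333333
E[Y] = 2*2.3333333 - 2*(-1) = 6.6666667

6.6666667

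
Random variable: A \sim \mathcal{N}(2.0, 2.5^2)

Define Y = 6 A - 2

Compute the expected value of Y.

For Y = 6A - 2:
E[Y] = 6 * E[A] - 2
E[A] = 2.0 = 2
E[Y] = 6 * 2 - 2 = 10

10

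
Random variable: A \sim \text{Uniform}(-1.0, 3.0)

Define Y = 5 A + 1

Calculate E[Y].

For Y = 5A + 1:
E[Y] = 5 * E[A] + 1
E[A] = (-1 + 3)/2 = 1
E[Y] = 5 * 1 + 1 = 6

6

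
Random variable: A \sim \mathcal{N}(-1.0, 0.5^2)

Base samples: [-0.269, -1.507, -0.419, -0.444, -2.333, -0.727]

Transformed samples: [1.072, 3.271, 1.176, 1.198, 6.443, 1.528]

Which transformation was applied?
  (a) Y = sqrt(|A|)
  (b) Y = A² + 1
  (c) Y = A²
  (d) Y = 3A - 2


Checking option (b) Y = A² + 1:
  A = -0.269 -> Y = 1.072 ✓
  A = -1.507 -> Y = 3.271 ✓
  A = -0.419 -> Y = 1.176 ✓
All samples match this transformation.

(b) A² + 1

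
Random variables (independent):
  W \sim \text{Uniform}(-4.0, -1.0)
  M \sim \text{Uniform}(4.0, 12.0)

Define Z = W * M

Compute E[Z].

For independent RVs: E[XY] = E[X]*E[Y]
E[W] = -2.5
E[M] = 8
E[Z] = -2.5 * 8 = -20

-20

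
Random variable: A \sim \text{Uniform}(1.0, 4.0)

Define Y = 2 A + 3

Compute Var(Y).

For Y = aA + b: Var(Y) = a² * Var(A)
Var(A) = (4 - 1)^2/12 = 0.75
Var(Y) = 2² * 0.75 = 4 * 0.75 = 3

3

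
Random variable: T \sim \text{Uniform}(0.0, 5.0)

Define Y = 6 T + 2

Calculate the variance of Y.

For Y = aT + b: Var(Y) = a² * Var(T)
Var(T) = (5 - 0)^2/12 = 2.0833333
Var(Y) = 6² * 2.0833333 = 36 * 2.0833333 = 75

75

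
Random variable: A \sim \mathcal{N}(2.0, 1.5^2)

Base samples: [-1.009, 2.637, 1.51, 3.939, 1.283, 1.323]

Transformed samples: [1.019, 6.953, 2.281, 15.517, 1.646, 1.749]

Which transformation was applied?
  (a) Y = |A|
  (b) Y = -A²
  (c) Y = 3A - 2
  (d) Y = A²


Checking option (d) Y = A²:
  A = -1.009 -> Y = 1.019 ✓
  A = 2.637 -> Y = 6.953 ✓
  A = 1.51 -> Y = 2.281 ✓
All samples match this transformation.

(d) A²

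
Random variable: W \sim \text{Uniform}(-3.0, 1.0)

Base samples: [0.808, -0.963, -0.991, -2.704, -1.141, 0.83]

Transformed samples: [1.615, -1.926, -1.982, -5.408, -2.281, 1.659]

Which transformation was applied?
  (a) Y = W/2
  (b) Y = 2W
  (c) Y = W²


Checking option (b) Y = 2W:
  W = 0.808 -> Y = 1.615 ✓
  W = -0.963 -> Y = -1.926 ✓
  W = -0.991 -> Y = -1.982 ✓
All samples match this transformation.

(b) 2W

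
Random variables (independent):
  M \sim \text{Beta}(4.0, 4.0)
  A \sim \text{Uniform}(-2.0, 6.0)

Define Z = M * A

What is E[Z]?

For independent RVs: E[XY] = E[X]*E[Y]
E[M] = 0.5
E[A] = 2
E[Z] = 0.5 * 2 = 1

1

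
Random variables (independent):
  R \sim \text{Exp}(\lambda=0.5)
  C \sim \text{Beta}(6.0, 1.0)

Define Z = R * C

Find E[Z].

For independent RVs: E[XY] = E[X]*E[Y]
E[R] = 2
E[C] = 0.85714286
E[Z] = 2 * 0.85714286 = 1.7142857

1.7142857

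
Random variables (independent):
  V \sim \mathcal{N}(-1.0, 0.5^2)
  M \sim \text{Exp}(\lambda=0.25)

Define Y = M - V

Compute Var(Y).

For independent RVs: Var(aX + bY) = a²Var(X) + b²Var(Y)
Var(V) = 0.25
Var(M) = 16
Var(Y) = (-1)²*0.25 + 1²*16
= 1*0.25 + 1*16 = 16.25

16.25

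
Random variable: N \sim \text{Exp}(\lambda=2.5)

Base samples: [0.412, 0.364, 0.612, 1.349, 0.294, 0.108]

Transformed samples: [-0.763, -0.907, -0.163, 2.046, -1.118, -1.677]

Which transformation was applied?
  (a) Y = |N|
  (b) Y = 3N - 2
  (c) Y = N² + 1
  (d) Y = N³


Checking option (b) Y = 3N - 2:
  N = 0.412 -> Y = -0.763 ✓
  N = 0.364 -> Y = -0.907 ✓
  N = 0.612 -> Y = -0.163 ✓
All samples match this transformation.

(b) 3N - 2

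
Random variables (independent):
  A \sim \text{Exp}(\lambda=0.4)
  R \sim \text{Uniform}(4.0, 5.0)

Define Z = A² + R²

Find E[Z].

E[Z] = E[A²] + E[R²]
E[A²] = Var(A) + E[A]² = 6.25 + 6.25 = 12.5
E[R²] = Var(R) + E[R]² = 0.083333333 + 20.25 = 20.333333
E[Z] = 12.5 + 20.333333 = 32.833333

32.833333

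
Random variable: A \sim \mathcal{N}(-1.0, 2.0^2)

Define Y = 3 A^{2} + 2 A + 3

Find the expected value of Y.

E[Y] = 3*E[A²] + 2*E[A] + 3
E[A] = -1
E[A²] = Var(A) + (E[A])² = 4 + 1 = 5
E[Y] = 3*5 + 2*(-1) + 3 = 16

16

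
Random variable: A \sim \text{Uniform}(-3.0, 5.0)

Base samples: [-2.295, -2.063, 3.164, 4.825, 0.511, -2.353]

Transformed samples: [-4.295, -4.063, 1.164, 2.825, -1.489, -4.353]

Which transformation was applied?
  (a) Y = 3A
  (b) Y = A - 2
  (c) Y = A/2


Checking option (b) Y = A - 2:
  A = -2.295 -> Y = -4.295 ✓
  A = -2.063 -> Y = -4.063 ✓
  A = 3.164 -> Y = 1.164 ✓
All samples match this transformation.

(b) A - 2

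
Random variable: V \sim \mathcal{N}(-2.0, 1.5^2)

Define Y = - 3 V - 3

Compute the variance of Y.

For Y = aV + b: Var(Y) = a² * Var(V)
Var(V) = 1.5^2 = 2.25
Var(Y) = (-3)² * 2.25 = 9 * 2.25 = 20.25

20.25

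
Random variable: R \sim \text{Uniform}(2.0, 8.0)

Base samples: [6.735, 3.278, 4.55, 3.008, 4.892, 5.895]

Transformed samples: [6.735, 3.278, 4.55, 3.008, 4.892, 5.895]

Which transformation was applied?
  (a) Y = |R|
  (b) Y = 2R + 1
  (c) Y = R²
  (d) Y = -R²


Checking option (a) Y = |R|:
  R = 6.735 -> Y = 6.735 ✓
  R = 3.278 -> Y = 3.278 ✓
  R = 4.55 -> Y = 4.55 ✓
All samples match this transformation.

(a) |R|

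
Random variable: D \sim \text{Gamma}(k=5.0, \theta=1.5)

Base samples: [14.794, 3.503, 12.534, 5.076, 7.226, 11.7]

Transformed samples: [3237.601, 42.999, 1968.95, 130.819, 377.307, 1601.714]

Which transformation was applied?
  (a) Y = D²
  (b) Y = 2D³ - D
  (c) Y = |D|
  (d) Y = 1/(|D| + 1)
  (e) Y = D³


Checking option (e) Y = D³:
  D = 14.794 -> Y = 3237.601 ✓
  D = 3.503 -> Y = 42.999 ✓
  D = 12.534 -> Y = 1968.95 ✓
All samples match this transformation.

(e) D³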